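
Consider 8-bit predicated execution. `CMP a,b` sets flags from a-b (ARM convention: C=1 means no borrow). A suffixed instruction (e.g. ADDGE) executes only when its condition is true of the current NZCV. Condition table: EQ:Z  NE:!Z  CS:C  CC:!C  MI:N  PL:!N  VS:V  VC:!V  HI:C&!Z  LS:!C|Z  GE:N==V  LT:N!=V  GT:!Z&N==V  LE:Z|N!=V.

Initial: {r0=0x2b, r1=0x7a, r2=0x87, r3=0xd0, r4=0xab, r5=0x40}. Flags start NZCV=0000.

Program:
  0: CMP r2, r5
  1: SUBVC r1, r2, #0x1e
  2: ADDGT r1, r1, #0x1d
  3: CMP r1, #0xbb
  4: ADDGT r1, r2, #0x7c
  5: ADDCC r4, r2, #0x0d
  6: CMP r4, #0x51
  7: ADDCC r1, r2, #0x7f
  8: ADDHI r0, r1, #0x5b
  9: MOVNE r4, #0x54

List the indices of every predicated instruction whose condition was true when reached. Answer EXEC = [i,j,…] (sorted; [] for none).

0: ✓ CMP  NZCV=0011
1: · SUBVC
2: · ADDGT
3: ✓ CMP  NZCV=1001
4: ✓ ADDGT  r1←0x03
5: ✓ ADDCC  r4←0x94
6: ✓ CMP  NZCV=0011
7: · ADDCC
8: ✓ ADDHI  r0←0x5e
9: ✓ MOVNE  r4←0x54

EXEC = [4,5,8,9]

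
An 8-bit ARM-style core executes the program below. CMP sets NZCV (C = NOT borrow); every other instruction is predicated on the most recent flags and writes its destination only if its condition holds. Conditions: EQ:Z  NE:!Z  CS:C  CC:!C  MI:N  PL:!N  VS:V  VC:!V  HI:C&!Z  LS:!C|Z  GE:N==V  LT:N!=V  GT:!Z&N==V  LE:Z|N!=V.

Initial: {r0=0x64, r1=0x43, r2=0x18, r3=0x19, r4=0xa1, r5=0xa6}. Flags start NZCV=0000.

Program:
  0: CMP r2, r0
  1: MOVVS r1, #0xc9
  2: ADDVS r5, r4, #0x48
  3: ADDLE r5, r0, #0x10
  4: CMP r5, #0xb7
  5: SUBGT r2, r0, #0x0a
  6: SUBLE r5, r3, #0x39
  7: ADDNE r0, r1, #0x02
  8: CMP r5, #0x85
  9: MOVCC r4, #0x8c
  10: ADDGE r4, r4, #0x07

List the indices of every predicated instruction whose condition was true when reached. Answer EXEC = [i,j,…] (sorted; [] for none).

EXEC = [3,5,7,9,10]

0: ✓ CMP  NZCV=1000
1: · MOVVS
2: · ADDVS
3: ✓ ADDLE  r5←0x74
4: ✓ CMP  NZCV=1001
5: ✓ SUBGT  r2←0x5a
6: · SUBLE
7: ✓ ADDNE  r0←0x45
8: ✓ CMP  NZCV=1001
9: ✓ MOVCC  r4←0x8c
10: ✓ ADDGE  r4←0x93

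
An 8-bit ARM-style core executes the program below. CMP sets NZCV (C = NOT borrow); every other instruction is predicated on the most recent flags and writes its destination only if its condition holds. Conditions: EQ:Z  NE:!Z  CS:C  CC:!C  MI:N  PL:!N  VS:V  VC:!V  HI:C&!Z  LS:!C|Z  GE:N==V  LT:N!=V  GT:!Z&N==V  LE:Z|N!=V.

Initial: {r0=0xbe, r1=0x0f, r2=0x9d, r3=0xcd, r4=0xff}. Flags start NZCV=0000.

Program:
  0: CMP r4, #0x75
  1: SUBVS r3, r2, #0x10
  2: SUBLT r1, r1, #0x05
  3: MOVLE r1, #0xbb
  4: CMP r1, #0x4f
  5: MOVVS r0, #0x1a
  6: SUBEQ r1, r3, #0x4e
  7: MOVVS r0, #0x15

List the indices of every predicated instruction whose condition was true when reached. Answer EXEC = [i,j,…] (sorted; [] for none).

EXEC = [2,3,5,7]

[0] flags=1010 → (cmp)
[1] flags=1010 VS?F → skip
[2] flags=1010 LT?T → r1=0x0a
[3] flags=1010 LE?T → r1=0xbb
[4] flags=0011 → (cmp)
[5] flags=0011 VS?T → r0=0x1a
[6] flags=0011 EQ?F → skip
[7] flags=0011 VS?T → r0=0x15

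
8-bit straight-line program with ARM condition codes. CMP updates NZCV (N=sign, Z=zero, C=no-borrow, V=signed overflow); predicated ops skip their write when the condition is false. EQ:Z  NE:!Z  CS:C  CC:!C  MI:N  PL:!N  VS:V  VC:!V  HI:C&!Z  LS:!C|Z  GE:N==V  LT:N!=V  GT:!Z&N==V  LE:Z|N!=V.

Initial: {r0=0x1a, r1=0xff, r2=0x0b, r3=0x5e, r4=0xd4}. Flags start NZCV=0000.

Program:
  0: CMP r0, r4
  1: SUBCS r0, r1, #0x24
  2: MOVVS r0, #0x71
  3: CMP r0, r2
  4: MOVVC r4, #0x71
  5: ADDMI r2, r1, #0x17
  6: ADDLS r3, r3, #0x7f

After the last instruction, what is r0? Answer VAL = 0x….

VAL = 0x1a

0: ✓ CMP  NZCV=0000
1: · SUBCS
2: · MOVVS
3: ✓ CMP  NZCV=0010
4: ✓ MOVVC  r4←0x71
5: · ADDMI
6: · ADDLS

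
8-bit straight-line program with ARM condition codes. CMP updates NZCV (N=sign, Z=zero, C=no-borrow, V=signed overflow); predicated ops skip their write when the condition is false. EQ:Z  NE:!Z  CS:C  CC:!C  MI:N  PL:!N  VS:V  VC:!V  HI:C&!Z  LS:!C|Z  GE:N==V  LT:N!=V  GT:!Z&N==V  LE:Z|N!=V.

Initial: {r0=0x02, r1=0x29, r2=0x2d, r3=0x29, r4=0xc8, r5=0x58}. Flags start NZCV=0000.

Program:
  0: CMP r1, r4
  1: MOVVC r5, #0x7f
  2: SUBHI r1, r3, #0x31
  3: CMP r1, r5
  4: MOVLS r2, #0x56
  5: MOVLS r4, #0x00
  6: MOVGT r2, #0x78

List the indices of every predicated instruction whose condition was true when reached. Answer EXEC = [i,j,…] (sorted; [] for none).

EXEC = [1,4,5]

[0] flags=0000 → (cmp)
[1] flags=0000 VC?T → r5=0x7f
[2] flags=0000 HI?F → skip
[3] flags=1000 → (cmp)
[4] flags=1000 LS?T → r2=0x56
[5] flags=1000 LS?T → r4=0x00
[6] flags=1000 GT?F → skip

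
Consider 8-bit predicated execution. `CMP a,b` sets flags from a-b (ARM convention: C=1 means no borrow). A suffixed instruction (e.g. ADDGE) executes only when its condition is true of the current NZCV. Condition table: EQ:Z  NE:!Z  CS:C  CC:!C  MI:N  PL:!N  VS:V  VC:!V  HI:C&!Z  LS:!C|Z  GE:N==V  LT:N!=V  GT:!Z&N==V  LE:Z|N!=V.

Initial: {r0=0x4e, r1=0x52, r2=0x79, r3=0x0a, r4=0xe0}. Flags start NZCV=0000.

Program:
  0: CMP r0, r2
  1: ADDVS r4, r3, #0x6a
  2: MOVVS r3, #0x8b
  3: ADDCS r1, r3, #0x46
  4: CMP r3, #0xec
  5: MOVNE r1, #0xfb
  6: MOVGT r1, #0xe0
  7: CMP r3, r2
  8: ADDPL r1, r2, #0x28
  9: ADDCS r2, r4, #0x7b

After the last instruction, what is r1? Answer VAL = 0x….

VAL = 0xe0

[0] flags=1000 → (cmp)
[1] flags=1000 VS?F → skip
[2] flags=1000 VS?F → skip
[3] flags=1000 CS?F → skip
[4] flags=0000 → (cmp)
[5] flags=0000 NE?T → r1=0xfb
[6] flags=0000 GT?T → r1=0xe0
[7] flags=1000 → (cmp)
[8] flags=1000 PL?F → skip
[9] flags=1000 CS?F → skip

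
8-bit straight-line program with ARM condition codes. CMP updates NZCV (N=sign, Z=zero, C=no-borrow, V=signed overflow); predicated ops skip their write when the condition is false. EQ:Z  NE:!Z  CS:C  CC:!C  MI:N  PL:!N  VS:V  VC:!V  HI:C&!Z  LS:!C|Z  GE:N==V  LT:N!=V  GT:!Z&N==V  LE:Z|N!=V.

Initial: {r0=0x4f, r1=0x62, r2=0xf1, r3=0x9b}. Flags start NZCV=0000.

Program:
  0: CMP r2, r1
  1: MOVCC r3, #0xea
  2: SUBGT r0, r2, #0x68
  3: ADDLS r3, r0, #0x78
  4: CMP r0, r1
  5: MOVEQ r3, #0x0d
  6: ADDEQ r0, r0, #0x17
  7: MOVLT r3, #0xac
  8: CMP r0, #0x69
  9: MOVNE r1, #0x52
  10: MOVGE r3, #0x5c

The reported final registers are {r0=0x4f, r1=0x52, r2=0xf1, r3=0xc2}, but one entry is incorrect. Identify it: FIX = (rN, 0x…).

[0] flags=1010 → (cmp)
[1] flags=1010 CC?F → skip
[2] flags=1010 GT?F → skip
[3] flags=1010 LS?F → skip
[4] flags=1000 → (cmp)
[5] flags=1000 EQ?F → skip
[6] flags=1000 EQ?F → skip
[7] flags=1000 LT?T → r3=0xac
[8] flags=1000 → (cmp)
[9] flags=1000 NE?T → r1=0x52
[10] flags=1000 GE?F → skip

FIX = (r3, 0xac)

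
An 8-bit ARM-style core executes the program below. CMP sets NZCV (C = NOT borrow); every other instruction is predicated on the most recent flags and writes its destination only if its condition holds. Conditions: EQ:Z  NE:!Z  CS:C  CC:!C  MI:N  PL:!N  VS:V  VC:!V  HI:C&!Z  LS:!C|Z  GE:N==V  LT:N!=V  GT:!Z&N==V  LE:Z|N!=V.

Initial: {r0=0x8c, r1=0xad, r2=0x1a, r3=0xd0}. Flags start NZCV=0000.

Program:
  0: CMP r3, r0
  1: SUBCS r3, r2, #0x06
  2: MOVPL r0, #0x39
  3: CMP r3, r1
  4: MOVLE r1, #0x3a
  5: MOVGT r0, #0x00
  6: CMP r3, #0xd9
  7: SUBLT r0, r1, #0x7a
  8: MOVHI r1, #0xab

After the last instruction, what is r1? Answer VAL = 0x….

[0] flags=0010 → (cmp)
[1] flags=0010 CS?T → r3=0x14
[2] flags=0010 PL?T → r0=0x39
[3] flags=0000 → (cmp)
[4] flags=0000 LE?F → skip
[5] flags=0000 GT?T → r0=0x00
[6] flags=0000 → (cmp)
[7] flags=0000 LT?F → skip
[8] flags=0000 HI?F → skip

VAL = 0xad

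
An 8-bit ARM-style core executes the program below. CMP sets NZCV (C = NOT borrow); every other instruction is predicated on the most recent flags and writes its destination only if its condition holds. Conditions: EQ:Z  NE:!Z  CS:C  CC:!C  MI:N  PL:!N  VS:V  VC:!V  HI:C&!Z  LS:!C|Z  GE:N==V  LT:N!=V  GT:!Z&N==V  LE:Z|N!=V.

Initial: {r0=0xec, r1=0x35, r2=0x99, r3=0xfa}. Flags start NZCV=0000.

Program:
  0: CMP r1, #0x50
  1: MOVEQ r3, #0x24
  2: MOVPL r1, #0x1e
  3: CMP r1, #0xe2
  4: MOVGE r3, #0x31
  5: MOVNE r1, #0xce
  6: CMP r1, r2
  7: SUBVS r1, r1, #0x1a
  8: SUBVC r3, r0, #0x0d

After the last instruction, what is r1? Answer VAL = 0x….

VAL = 0xce

[0] flags=1000 → (cmp)
[1] flags=1000 EQ?F → skip
[2] flags=1000 PL?F → skip
[3] flags=0000 → (cmp)
[4] flags=0000 GE?T → r3=0x31
[5] flags=0000 NE?T → r1=0xce
[6] flags=0010 → (cmp)
[7] flags=0010 VS?F → skip
[8] flags=0010 VC?T → r3=0xdf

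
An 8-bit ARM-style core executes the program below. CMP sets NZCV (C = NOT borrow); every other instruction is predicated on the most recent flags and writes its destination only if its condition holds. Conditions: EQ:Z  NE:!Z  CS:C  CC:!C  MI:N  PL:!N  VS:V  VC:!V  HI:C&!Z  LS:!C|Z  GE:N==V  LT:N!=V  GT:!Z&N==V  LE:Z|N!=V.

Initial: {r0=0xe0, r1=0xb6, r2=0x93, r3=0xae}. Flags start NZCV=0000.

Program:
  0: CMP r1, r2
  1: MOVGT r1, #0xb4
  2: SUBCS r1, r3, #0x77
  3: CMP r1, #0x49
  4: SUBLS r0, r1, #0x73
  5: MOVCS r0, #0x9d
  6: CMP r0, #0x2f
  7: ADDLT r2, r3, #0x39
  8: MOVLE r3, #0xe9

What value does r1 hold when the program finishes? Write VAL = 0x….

[0] flags=0010 → (cmp)
[1] flags=0010 GT?T → r1=0xb4
[2] flags=0010 CS?T → r1=0x37
[3] flags=1000 → (cmp)
[4] flags=1000 LS?T → r0=0xc4
[5] flags=1000 CS?F → skip
[6] flags=1010 → (cmp)
[7] flags=1010 LT?T → r2=0xe7
[8] flags=1010 LE?T → r3=0xe9

VAL = 0x37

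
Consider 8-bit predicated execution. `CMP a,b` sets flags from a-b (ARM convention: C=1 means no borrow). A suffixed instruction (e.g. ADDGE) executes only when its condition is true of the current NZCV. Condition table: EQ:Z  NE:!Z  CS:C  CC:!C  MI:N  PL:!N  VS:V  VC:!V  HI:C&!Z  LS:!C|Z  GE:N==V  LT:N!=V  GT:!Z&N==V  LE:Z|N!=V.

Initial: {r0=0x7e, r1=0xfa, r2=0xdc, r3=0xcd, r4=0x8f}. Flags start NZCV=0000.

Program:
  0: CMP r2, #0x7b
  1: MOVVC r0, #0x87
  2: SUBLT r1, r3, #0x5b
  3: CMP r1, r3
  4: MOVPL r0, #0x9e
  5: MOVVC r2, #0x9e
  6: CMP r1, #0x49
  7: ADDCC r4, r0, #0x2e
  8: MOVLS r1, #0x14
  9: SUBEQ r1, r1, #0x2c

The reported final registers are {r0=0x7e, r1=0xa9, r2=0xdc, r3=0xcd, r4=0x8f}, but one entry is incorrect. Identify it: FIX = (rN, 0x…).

0: ✓ CMP  NZCV=0011
1: · MOVVC
2: ✓ SUBLT  r1←0x72
3: ✓ CMP  NZCV=1001
4: · MOVPL
5: · MOVVC
6: ✓ CMP  NZCV=0010
7: · ADDCC
8: · MOVLS
9: · SUBEQ

FIX = (r1, 0x72)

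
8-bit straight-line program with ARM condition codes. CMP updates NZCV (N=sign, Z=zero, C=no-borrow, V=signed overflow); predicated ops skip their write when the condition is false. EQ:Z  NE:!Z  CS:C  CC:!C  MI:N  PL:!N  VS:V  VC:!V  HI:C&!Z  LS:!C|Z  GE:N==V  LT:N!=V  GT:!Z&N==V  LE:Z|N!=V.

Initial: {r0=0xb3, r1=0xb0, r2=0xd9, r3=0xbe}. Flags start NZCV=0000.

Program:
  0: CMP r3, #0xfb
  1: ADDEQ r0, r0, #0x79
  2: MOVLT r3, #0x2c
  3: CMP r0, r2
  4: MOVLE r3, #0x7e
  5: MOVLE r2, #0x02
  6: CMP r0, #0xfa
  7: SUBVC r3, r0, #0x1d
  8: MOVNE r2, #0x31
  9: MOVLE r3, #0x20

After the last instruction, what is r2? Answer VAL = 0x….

VAL = 0x31

[0] flags=1000 → (cmp)
[1] flags=1000 EQ?F → skip
[2] flags=1000 LT?T → r3=0x2c
[3] flags=1000 → (cmp)
[4] flags=1000 LE?T → r3=0x7e
[5] flags=1000 LE?T → r2=0x02
[6] flags=1000 → (cmp)
[7] flags=1000 VC?T → r3=0x96
[8] flags=1000 NE?T → r2=0x31
[9] flags=1000 LE?T → r3=0x20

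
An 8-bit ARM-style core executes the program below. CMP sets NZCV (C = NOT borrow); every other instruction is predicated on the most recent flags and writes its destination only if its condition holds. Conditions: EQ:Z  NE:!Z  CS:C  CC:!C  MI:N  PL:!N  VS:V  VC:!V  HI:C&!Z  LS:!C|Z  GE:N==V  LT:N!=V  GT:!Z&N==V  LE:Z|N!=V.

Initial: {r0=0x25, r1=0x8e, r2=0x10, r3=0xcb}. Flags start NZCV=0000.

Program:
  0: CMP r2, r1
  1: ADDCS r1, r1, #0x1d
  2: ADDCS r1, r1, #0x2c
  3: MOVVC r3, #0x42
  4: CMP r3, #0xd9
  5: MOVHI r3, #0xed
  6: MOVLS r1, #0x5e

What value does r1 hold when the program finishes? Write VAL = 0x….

[0] flags=1001 → (cmp)
[1] flags=1001 CS?F → skip
[2] flags=1001 CS?F → skip
[3] flags=1001 VC?F → skip
[4] flags=1000 → (cmp)
[5] flags=1000 HI?F → skip
[6] flags=1000 LS?T → r1=0x5e

VAL = 0x5e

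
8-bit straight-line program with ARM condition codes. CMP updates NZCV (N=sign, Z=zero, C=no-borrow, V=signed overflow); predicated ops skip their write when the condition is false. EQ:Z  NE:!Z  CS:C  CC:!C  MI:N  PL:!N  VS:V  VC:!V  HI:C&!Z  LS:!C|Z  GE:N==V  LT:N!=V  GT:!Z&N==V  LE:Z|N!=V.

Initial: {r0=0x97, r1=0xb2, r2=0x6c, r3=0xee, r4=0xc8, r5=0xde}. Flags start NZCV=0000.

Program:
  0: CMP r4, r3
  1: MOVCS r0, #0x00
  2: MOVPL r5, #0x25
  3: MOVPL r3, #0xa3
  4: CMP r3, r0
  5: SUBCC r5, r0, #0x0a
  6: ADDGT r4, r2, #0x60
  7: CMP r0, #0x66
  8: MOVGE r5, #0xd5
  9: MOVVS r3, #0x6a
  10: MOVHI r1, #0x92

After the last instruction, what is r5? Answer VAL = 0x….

[0] flags=1000 → (cmp)
[1] flags=1000 CS?F → skip
[2] flags=1000 PL?F → skip
[3] flags=1000 PL?F → skip
[4] flags=0010 → (cmp)
[5] flags=0010 CC?F → skip
[6] flags=0010 GT?T → r4=0xcc
[7] flags=0011 → (cmp)
[8] flags=0011 GE?F → skip
[9] flags=0011 VS?T → r3=0x6a
[10] flags=0011 HI?T → r1=0x92

VAL = 0xde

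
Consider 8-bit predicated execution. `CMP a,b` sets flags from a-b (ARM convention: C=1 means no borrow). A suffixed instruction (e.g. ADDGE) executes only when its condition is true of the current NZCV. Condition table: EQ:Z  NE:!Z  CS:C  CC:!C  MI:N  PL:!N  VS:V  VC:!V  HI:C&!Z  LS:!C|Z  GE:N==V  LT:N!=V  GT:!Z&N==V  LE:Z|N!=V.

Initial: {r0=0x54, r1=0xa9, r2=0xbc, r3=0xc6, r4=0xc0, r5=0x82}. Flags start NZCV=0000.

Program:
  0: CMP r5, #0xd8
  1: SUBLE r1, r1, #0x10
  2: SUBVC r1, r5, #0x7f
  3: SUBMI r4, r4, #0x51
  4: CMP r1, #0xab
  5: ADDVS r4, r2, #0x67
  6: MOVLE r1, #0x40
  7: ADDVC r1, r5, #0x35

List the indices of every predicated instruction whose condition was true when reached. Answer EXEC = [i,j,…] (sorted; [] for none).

EXEC = [1,2,3,7]

0: ✓ CMP  NZCV=1000
1: ✓ SUBLE  r1←0x99
2: ✓ SUBVC  r1←0x03
3: ✓ SUBMI  r4←0x6f
4: ✓ CMP  NZCV=0000
5: · ADDVS
6: · MOVLE
7: ✓ ADDVC  r1←0xb7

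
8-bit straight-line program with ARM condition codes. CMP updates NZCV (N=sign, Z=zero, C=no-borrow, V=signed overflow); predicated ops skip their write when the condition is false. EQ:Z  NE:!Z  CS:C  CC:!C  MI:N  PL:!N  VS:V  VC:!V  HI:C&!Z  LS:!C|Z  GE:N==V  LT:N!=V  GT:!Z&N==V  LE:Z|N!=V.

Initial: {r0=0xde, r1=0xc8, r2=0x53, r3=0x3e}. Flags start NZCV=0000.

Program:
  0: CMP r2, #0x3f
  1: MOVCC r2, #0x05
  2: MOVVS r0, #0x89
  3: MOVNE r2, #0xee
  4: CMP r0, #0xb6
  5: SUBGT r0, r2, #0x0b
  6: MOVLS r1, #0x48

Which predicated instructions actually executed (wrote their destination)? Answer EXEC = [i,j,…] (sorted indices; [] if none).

EXEC = [3,5]

0: ✓ CMP  NZCV=0010
1: · MOVCC
2: · MOVVS
3: ✓ MOVNE  r2←0xee
4: ✓ CMP  NZCV=0010
5: ✓ SUBGT  r0←0xe3
6: · MOVLS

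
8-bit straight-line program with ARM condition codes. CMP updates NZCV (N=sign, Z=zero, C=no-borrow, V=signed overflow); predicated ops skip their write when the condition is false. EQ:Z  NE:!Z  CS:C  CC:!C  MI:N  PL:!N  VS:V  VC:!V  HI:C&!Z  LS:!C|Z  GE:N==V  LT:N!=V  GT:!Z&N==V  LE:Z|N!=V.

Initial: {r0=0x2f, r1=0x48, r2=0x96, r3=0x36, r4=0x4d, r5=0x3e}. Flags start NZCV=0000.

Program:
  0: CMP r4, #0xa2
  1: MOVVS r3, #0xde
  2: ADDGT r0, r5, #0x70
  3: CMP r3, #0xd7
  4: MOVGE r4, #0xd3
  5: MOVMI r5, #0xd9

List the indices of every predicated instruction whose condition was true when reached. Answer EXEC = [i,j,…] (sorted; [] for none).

EXEC = [1,2,4]

[0] flags=1001 → (cmp)
[1] flags=1001 VS?T → r3=0xde
[2] flags=1001 GT?T → r0=0xae
[3] flags=0010 → (cmp)
[4] flags=0010 GE?T → r4=0xd3
[5] flags=0010 MI?F → skip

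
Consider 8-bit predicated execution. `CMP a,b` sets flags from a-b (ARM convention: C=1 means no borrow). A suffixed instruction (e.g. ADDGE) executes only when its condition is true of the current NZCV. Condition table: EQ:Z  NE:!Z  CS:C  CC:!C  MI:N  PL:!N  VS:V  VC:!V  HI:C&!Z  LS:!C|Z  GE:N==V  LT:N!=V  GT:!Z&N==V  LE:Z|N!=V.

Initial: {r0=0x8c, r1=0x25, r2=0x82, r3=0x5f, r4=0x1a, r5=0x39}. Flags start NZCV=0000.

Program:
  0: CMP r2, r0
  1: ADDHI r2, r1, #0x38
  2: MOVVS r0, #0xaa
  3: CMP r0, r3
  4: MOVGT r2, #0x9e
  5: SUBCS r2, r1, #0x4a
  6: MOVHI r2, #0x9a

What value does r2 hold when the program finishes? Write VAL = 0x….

[0] flags=1000 → (cmp)
[1] flags=1000 HI?F → skip
[2] flags=1000 VS?F → skip
[3] flags=0011 → (cmp)
[4] flags=0011 GT?F → skip
[5] flags=0011 CS?T → r2=0xdb
[6] flags=0011 HI?T → r2=0x9a

VAL = 0x9a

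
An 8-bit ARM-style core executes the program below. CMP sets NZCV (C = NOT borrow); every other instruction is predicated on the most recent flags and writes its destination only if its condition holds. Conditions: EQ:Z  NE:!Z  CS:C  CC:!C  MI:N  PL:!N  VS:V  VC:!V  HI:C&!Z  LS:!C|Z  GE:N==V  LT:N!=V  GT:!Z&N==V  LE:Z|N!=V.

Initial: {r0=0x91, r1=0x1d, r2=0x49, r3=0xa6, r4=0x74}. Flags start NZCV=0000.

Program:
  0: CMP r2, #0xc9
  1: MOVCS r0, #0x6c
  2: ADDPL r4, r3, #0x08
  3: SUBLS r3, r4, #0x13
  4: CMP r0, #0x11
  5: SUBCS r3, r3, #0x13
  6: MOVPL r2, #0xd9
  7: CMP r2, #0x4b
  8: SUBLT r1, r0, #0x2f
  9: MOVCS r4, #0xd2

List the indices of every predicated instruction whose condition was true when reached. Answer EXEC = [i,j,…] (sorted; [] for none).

EXEC = [3,5,8]

0: ✓ CMP  NZCV=1001
1: · MOVCS
2: · ADDPL
3: ✓ SUBLS  r3←0x61
4: ✓ CMP  NZCV=1010
5: ✓ SUBCS  r3←0x4e
6: · MOVPL
7: ✓ CMP  NZCV=1000
8: ✓ SUBLT  r1←0x62
9: · MOVCS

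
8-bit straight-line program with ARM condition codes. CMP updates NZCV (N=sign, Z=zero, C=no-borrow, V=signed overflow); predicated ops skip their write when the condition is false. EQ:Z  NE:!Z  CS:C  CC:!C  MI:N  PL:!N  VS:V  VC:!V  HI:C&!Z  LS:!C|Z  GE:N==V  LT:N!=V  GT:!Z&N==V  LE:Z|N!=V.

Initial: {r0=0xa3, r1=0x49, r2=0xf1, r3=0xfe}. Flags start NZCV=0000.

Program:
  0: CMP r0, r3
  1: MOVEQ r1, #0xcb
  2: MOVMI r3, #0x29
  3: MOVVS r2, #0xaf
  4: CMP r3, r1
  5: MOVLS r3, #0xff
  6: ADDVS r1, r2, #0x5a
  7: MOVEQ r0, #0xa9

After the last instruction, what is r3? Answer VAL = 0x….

VAL = 0xff

0: ✓ CMP  NZCV=1000
1: · MOVEQ
2: ✓ MOVMI  r3←0x29
3: · MOVVS
4: ✓ CMP  NZCV=1000
5: ✓ MOVLS  r3←0xff
6: · ADDVS
7: · MOVEQ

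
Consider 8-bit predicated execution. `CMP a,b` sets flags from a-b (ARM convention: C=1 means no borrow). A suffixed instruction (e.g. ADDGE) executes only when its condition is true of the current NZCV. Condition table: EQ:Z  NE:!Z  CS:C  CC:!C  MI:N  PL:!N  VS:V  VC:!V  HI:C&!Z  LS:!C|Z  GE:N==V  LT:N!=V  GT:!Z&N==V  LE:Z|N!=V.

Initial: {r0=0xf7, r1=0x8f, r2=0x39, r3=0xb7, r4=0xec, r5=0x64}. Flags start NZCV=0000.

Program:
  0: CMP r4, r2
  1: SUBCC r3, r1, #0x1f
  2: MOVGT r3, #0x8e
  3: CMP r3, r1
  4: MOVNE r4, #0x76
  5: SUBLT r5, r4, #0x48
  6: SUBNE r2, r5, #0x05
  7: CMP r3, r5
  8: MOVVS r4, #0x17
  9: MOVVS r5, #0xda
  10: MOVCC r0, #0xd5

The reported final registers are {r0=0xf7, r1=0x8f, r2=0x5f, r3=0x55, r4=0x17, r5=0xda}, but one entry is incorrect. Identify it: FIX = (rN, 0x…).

FIX = (r3, 0xb7)

0: ✓ CMP  NZCV=1010
1: · SUBCC
2: · MOVGT
3: ✓ CMP  NZCV=0010
4: ✓ MOVNE  r4←0x76
5: · SUBLT
6: ✓ SUBNE  r2←0x5f
7: ✓ CMP  NZCV=0011
8: ✓ MOVVS  r4←0x17
9: ✓ MOVVS  r5←0xda
10: · MOVCC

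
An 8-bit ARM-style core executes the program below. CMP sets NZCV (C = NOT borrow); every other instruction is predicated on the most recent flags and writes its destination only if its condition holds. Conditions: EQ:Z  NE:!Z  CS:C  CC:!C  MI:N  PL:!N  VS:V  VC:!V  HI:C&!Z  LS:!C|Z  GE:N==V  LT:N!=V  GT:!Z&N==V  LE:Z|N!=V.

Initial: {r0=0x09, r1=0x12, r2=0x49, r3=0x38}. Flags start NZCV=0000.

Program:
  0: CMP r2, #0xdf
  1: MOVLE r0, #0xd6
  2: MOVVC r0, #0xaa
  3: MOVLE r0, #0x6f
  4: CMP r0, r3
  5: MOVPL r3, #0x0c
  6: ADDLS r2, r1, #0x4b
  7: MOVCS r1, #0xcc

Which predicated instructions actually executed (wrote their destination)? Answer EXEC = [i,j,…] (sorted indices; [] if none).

[0] flags=0000 → (cmp)
[1] flags=0000 LE?F → skip
[2] flags=0000 VC?T → r0=0xaa
[3] flags=0000 LE?F → skip
[4] flags=0011 → (cmp)
[5] flags=0011 PL?T → r3=0x0c
[6] flags=0011 LS?F → skip
[7] flags=0011 CS?T → r1=0xcc

EXEC = [2,5,7]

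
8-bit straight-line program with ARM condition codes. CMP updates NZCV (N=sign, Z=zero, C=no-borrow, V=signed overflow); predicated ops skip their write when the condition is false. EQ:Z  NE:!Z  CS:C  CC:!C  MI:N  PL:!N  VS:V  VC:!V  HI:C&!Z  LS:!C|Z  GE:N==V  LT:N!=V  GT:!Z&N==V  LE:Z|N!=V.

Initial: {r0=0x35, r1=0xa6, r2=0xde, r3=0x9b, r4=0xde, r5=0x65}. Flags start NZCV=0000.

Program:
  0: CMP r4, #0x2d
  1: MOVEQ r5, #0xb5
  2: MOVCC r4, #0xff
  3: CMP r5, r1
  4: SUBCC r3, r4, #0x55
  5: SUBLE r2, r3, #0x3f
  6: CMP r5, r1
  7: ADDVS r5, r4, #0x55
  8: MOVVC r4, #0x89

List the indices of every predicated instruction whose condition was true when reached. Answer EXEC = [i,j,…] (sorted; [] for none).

EXEC = [4,7]

0: ✓ CMP  NZCV=1010
1: · MOVEQ
2: · MOVCC
3: ✓ CMP  NZCV=1001
4: ✓ SUBCC  r3←0x89
5: · SUBLE
6: ✓ CMP  NZCV=1001
7: ✓ ADDVS  r5←0x33
8: · MOVVC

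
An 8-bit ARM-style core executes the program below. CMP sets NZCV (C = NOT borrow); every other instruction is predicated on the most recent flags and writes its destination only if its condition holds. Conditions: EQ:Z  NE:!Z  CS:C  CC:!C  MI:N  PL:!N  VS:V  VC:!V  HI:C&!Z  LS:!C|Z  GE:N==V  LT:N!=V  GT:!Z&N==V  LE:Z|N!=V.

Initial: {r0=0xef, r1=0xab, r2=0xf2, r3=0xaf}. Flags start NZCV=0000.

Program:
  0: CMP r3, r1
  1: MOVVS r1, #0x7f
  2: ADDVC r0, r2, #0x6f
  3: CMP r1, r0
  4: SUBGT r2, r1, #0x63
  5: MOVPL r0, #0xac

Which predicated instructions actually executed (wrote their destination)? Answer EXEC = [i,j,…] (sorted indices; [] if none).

EXEC = [2,5]

0: ✓ CMP  NZCV=0010
1: · MOVVS
2: ✓ ADDVC  r0←0x61
3: ✓ CMP  NZCV=0011
4: · SUBGT
5: ✓ MOVPL  r0←0xac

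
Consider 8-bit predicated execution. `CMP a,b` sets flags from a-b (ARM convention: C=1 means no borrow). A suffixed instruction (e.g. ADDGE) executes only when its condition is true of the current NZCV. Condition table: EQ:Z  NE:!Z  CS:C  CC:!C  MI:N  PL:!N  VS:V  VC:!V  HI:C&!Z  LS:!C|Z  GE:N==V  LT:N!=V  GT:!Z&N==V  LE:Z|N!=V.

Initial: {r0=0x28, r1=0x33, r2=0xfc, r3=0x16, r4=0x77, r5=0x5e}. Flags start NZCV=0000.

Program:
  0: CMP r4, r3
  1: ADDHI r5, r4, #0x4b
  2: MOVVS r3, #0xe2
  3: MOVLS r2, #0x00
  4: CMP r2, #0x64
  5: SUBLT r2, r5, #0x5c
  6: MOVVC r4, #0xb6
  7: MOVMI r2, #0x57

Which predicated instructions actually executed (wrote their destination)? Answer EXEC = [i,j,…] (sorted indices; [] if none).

EXEC = [1,5,6,7]

0: ✓ CMP  NZCV=0010
1: ✓ ADDHI  r5←0xc2
2: · MOVVS
3: · MOVLS
4: ✓ CMP  NZCV=1010
5: ✓ SUBLT  r2←0x66
6: ✓ MOVVC  r4←0xb6
7: ✓ MOVMI  r2←0x57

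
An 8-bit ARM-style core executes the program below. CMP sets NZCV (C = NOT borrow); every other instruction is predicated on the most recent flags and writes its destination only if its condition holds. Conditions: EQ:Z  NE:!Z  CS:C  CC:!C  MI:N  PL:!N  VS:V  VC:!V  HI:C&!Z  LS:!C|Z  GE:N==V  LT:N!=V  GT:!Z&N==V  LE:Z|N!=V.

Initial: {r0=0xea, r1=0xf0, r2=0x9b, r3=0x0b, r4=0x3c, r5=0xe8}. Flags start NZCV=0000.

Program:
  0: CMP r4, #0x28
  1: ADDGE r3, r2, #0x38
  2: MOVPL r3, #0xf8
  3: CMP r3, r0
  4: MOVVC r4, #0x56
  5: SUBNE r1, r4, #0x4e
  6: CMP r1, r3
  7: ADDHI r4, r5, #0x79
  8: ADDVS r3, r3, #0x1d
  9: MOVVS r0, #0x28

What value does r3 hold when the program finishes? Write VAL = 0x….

[0] flags=0010 → (cmp)
[1] flags=0010 GE?T → r3=0xd3
[2] flags=0010 PL?T → r3=0xf8
[3] flags=0010 → (cmp)
[4] flags=0010 VC?T → r4=0x56
[5] flags=0010 NE?T → r1=0x08
[6] flags=0000 → (cmp)
[7] flags=0000 HI?F → skip
[8] flags=0000 VS?F → skip
[9] flags=0000 VS?F → skip

VAL = 0xf8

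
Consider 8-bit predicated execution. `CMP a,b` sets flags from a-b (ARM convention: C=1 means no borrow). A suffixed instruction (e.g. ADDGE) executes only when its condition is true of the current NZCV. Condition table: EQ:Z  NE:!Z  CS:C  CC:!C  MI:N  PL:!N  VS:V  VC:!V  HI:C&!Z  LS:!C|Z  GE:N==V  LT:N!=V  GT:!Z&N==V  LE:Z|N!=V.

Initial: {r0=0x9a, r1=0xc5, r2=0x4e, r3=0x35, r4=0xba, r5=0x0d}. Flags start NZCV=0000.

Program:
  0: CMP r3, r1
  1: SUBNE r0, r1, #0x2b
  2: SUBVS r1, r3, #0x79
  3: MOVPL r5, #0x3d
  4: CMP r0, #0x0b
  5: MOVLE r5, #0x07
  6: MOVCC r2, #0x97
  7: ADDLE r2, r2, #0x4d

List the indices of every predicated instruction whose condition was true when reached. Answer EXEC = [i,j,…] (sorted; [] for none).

[0] flags=0000 → (cmp)
[1] flags=0000 NE?T → r0=0x9a
[2] flags=0000 VS?F → skip
[3] flags=0000 PL?T → r5=0x3d
[4] flags=1010 → (cmp)
[5] flags=1010 LE?T → r5=0x07
[6] flags=1010 CC?F → skip
[7] flags=1010 LE?T → r2=0x9b

EXEC = [1,3,5,7]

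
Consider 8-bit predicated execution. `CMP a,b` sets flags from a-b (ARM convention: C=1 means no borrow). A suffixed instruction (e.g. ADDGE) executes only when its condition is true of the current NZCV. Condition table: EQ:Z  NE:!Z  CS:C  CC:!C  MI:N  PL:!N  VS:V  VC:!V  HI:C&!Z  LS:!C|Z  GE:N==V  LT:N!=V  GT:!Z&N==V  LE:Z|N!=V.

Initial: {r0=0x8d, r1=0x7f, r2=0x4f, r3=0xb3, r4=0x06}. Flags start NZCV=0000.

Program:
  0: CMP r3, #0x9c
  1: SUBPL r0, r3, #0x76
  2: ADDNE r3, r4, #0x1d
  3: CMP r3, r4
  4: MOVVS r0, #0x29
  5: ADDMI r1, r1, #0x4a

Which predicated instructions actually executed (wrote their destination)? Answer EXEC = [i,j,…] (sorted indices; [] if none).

EXEC = [1,2]

[0] flags=0010 → (cmp)
[1] flags=0010 PL?T → r0=0x3d
[2] flags=0010 NE?T → r3=0x23
[3] flags=0010 → (cmp)
[4] flags=0010 VS?F → skip
[5] flags=0010 MI?F → skip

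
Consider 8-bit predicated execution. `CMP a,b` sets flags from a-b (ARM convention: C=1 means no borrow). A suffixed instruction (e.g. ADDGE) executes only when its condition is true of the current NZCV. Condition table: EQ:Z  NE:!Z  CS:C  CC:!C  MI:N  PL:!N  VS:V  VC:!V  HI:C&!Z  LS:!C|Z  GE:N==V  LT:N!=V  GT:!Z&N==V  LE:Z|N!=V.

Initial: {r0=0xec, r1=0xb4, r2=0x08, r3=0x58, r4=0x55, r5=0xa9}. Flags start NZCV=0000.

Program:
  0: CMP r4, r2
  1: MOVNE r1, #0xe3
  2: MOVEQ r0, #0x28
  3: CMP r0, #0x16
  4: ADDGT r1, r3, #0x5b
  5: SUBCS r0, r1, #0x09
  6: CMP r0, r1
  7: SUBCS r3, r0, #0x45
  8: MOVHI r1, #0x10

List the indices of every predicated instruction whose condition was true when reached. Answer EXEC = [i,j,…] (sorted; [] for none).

EXEC = [1,5]

[0] flags=0010 → (cmp)
[1] flags=0010 NE?T → r1=0xe3
[2] flags=0010 EQ?F → skip
[3] flags=1010 → (cmp)
[4] flags=1010 GT?F → skip
[5] flags=1010 CS?T → r0=0xda
[6] flags=1000 → (cmp)
[7] flags=1000 CS?F → skip
[8] flags=1000 HI?F → skip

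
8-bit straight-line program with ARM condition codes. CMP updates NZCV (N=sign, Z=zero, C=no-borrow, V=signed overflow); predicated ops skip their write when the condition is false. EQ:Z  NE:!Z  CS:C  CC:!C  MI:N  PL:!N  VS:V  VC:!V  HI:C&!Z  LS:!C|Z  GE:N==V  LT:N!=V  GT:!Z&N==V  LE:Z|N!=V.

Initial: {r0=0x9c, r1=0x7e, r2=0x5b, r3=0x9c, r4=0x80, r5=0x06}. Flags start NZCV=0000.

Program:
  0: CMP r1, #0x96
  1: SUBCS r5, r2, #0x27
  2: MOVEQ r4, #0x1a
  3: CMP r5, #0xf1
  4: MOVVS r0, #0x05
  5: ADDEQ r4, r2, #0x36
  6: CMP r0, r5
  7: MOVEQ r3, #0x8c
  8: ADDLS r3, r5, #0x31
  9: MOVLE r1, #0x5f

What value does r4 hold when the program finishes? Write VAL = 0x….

0: ✓ CMP  NZCV=1001
1: · SUBCS
2: · MOVEQ
3: ✓ CMP  NZCV=0000
4: · MOVVS
5: · ADDEQ
6: ✓ CMP  NZCV=1010
7: · MOVEQ
8: · ADDLS
9: ✓ MOVLE  r1←0x5f

VAL = 0x80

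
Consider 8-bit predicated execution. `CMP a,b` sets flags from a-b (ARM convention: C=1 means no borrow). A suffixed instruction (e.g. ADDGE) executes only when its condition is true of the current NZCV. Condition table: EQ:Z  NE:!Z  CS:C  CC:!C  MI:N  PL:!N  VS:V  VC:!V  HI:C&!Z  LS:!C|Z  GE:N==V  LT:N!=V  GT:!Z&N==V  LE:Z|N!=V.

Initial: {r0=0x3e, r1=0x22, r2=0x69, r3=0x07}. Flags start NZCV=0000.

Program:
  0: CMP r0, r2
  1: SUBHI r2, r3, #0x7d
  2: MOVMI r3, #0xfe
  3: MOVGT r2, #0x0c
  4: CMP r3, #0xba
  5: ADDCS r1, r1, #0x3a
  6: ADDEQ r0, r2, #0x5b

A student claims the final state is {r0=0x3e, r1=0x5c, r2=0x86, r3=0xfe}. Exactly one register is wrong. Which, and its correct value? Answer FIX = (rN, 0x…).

[0] flags=1000 → (cmp)
[1] flags=1000 HI?F → skip
[2] flags=1000 MI?T → r3=0xfe
[3] flags=1000 GT?F → skip
[4] flags=0010 → (cmp)
[5] flags=0010 CS?T → r1=0x5c
[6] flags=0010 EQ?F → skip

FIX = (r2, 0x69)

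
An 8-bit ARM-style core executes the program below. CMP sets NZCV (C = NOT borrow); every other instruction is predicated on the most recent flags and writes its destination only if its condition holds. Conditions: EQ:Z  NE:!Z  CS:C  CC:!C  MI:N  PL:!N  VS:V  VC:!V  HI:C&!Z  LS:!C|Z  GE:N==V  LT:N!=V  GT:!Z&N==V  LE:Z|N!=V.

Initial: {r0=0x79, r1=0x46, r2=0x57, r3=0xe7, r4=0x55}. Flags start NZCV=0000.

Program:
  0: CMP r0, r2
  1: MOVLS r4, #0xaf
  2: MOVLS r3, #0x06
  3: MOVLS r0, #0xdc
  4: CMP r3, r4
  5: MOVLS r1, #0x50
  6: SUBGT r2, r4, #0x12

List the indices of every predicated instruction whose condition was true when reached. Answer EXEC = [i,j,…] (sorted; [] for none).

0: ✓ CMP  NZCV=0010
1: · MOVLS
2: · MOVLS
3: · MOVLS
4: ✓ CMP  NZCV=1010
5: · MOVLS
6: · SUBGT

EXEC = []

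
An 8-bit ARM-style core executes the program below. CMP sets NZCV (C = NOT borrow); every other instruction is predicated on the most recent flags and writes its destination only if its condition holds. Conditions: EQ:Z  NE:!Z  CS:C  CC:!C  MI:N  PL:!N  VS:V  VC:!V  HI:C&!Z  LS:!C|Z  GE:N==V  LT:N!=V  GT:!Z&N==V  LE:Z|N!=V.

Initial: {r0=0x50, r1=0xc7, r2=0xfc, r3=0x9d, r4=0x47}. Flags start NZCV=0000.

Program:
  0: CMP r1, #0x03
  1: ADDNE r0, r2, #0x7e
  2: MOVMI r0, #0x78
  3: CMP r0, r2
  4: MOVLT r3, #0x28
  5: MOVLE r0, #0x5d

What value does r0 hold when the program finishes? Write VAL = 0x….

[0] flags=1010 → (cmp)
[1] flags=1010 NE?T → r0=0x7a
[2] flags=1010 MI?T → r0=0x78
[3] flags=0000 → (cmp)
[4] flags=0000 LT?F → skip
[5] flags=0000 LE?F → skip

VAL = 0x78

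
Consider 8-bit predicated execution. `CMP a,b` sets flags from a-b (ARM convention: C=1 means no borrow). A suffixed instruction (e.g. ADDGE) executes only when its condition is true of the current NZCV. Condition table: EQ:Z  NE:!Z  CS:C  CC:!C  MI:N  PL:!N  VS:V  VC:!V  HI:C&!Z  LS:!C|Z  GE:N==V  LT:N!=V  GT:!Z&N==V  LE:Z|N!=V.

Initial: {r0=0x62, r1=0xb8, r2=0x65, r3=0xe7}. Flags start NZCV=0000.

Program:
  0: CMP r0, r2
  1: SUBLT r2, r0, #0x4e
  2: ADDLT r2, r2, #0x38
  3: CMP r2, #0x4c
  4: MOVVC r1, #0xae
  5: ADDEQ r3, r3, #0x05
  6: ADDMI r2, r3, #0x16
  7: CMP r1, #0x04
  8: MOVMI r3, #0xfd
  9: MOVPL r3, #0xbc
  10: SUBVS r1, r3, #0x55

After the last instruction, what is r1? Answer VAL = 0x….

VAL = 0xae

0: ✓ CMP  NZCV=1000
1: ✓ SUBLT  r2←0x14
2: ✓ ADDLT  r2←0x4c
3: ✓ CMP  NZCV=0110
4: ✓ MOVVC  r1←0xae
5: ✓ ADDEQ  r3←0xec
6: · ADDMI
7: ✓ CMP  NZCV=1010
8: ✓ MOVMI  r3←0xfd
9: · MOVPL
10: · SUBVS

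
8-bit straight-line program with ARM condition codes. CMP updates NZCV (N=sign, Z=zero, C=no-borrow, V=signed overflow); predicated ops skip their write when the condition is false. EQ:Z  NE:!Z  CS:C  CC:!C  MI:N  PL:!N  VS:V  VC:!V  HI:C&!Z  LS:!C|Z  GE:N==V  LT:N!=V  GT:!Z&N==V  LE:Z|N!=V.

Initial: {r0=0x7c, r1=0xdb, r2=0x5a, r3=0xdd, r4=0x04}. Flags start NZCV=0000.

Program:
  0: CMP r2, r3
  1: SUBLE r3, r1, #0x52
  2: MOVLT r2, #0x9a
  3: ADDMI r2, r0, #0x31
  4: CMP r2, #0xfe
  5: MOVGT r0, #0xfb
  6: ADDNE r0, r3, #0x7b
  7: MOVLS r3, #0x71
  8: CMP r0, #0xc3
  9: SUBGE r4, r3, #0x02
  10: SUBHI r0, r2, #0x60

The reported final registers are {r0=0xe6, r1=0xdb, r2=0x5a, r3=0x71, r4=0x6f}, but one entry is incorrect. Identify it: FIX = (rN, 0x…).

FIX = (r0, 0x58)

[0] flags=0000 → (cmp)
[1] flags=0000 LE?F → skip
[2] flags=0000 LT?F → skip
[3] flags=0000 MI?F → skip
[4] flags=0000 → (cmp)
[5] flags=0000 GT?T → r0=0xfb
[6] flags=0000 NE?T → r0=0x58
[7] flags=0000 LS?T → r3=0x71
[8] flags=1001 → (cmp)
[9] flags=1001 GE?T → r4=0x6f
[10] flags=1001 HI?F → skip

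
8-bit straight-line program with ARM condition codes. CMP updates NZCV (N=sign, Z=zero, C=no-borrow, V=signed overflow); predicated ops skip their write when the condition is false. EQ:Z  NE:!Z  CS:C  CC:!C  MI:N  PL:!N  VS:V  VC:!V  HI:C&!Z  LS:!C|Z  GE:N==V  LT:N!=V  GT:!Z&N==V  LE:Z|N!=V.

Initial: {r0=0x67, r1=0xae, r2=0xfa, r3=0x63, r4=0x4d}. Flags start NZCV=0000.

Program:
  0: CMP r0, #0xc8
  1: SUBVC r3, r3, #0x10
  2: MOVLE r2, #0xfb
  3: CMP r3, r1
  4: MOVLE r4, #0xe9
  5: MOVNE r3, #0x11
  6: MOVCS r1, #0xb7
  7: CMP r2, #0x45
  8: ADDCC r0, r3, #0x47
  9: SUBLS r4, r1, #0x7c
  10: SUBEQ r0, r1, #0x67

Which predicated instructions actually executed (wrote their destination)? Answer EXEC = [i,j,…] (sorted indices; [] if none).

EXEC = [5]

0: ✓ CMP  NZCV=1001
1: · SUBVC
2: · MOVLE
3: ✓ CMP  NZCV=1001
4: · MOVLE
5: ✓ MOVNE  r3←0x11
6: · MOVCS
7: ✓ CMP  NZCV=1010
8: · ADDCC
9: · SUBLS
10: · SUBEQ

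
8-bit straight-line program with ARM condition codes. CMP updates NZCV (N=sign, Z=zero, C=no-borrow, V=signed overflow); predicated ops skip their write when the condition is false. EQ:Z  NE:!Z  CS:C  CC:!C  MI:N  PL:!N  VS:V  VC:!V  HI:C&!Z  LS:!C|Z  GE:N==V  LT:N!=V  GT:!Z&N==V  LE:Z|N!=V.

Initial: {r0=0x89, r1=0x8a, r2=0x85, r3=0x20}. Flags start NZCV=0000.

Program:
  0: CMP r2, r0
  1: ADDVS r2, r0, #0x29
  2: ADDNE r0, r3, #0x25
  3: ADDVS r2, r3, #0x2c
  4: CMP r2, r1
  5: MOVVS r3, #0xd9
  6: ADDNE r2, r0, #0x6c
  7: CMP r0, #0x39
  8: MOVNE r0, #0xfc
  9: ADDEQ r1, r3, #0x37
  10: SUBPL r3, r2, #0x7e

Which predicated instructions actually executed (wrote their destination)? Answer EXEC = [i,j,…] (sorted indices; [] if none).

0: ✓ CMP  NZCV=1000
1: · ADDVS
2: ✓ ADDNE  r0←0x45
3: · ADDVS
4: ✓ CMP  NZCV=1000
5: · MOVVS
6: ✓ ADDNE  r2←0xb1
7: ✓ CMP  NZCV=0010
8: ✓ MOVNE  r0←0xfc
9: · ADDEQ
10: ✓ SUBPL  r3←0x33

EXEC = [2,6,8,10]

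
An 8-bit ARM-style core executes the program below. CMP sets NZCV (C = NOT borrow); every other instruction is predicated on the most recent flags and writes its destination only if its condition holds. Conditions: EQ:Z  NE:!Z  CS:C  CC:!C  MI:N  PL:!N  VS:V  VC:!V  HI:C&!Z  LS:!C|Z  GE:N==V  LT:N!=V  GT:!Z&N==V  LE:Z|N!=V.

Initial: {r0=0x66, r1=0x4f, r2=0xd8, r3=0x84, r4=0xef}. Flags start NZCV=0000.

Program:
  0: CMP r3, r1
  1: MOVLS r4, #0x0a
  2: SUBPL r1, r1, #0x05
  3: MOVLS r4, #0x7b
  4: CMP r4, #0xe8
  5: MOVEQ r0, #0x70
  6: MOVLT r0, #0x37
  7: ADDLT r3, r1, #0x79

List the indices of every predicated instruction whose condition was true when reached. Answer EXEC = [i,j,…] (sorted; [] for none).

EXEC = [2]

0: ✓ CMP  NZCV=0011
1: · MOVLS
2: ✓ SUBPL  r1←0x4a
3: · MOVLS
4: ✓ CMP  NZCV=0010
5: · MOVEQ
6: · MOVLT
7: · ADDLT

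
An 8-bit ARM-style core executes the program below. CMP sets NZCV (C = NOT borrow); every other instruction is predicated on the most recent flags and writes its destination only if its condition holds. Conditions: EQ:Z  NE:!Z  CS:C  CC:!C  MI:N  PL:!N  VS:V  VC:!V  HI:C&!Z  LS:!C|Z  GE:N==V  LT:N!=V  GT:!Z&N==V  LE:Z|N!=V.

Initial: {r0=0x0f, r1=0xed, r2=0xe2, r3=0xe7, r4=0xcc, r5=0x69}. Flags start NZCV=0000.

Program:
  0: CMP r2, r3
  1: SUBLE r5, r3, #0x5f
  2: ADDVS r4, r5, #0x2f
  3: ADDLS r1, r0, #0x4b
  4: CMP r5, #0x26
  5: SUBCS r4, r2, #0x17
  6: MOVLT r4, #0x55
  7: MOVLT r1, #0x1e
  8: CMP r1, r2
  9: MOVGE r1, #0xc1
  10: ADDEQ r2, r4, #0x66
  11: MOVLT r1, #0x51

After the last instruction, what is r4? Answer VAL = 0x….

VAL = 0x55

[0] flags=1000 → (cmp)
[1] flags=1000 LE?T → r5=0x88
[2] flags=1000 VS?F → skip
[3] flags=1000 LS?T → r1=0x5a
[4] flags=0011 → (cmp)
[5] flags=0011 CS?T → r4=0xcb
[6] flags=0011 LT?T → r4=0x55
[7] flags=0011 LT?T → r1=0x1e
[8] flags=0000 → (cmp)
[9] flags=0000 GE?T → r1=0xc1
[10] flags=0000 EQ?F → skip
[11] flags=0000 LT?F → skip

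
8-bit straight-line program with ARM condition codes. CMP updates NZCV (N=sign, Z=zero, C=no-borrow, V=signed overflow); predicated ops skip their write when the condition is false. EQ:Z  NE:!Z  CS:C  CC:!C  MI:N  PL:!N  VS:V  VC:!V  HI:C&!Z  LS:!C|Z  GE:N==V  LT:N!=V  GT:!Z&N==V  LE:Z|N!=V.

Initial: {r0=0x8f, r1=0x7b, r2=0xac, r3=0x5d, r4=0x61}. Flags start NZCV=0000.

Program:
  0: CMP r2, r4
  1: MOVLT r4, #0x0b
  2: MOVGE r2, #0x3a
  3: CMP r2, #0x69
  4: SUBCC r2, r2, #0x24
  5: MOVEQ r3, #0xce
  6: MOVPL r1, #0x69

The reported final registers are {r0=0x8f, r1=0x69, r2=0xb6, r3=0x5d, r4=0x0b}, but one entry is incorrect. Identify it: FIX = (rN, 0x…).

FIX = (r2, 0xac)

[0] flags=0011 → (cmp)
[1] flags=0011 LT?T → r4=0x0b
[2] flags=0011 GE?F → skip
[3] flags=0011 → (cmp)
[4] flags=0011 CC?F → skip
[5] flags=0011 EQ?F → skip
[6] flags=0011 PL?T → r1=0x69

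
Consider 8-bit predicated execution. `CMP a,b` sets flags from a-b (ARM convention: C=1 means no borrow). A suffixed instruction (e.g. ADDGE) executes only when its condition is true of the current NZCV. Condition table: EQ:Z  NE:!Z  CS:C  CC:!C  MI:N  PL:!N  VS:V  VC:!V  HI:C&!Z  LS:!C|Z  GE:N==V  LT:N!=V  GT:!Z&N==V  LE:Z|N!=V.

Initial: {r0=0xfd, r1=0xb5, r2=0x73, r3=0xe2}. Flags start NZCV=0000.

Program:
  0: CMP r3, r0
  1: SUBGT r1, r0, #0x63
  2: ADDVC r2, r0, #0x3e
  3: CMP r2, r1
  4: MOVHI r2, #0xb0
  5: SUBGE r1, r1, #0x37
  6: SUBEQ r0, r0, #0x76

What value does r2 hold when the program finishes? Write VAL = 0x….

0: ✓ CMP  NZCV=1000
1: · SUBGT
2: ✓ ADDVC  r2←0x3b
3: ✓ CMP  NZCV=1001
4: · MOVHI
5: ✓ SUBGE  r1←0x7e
6: · SUBEQ

VAL = 0x3b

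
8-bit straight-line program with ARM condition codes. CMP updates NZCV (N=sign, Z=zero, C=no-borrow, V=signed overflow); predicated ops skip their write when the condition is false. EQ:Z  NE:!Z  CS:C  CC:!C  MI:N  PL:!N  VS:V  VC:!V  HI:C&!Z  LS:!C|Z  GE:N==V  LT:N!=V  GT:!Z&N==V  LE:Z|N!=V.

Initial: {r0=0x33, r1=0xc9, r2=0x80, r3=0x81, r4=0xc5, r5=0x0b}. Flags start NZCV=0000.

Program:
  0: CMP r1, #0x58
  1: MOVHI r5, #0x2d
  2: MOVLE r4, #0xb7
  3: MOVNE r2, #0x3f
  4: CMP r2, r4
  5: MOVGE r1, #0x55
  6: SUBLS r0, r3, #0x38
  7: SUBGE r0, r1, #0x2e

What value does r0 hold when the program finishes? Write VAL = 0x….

[0] flags=0011 → (cmp)
[1] flags=0011 HI?T → r5=0x2d
[2] flags=0011 LE?T → r4=0xb7
[3] flags=0011 NE?T → r2=0x3f
[4] flags=1001 → (cmp)
[5] flags=1001 GE?T → r1=0x55
[6] flags=1001 LS?T → r0=0x49
[7] flags=1001 GE?T → r0=0x27

VAL = 0x27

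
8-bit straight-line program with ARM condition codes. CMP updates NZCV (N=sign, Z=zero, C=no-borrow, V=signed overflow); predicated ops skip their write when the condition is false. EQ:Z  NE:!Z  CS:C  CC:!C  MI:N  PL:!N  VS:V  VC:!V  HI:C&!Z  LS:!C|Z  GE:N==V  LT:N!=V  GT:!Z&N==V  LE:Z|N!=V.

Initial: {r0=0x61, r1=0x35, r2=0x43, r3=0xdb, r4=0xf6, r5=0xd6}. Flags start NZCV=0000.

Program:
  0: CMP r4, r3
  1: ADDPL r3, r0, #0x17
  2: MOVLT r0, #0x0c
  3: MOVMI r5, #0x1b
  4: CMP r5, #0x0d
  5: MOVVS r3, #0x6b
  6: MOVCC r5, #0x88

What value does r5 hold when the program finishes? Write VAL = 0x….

VAL = 0xd6

[0] flags=0010 → (cmp)
[1] flags=0010 PL?T → r3=0x78
[2] flags=0010 LT?F → skip
[3] flags=0010 MI?F → skip
[4] flags=1010 → (cmp)
[5] flags=1010 VS?F → skip
[6] flags=1010 CC?F → skip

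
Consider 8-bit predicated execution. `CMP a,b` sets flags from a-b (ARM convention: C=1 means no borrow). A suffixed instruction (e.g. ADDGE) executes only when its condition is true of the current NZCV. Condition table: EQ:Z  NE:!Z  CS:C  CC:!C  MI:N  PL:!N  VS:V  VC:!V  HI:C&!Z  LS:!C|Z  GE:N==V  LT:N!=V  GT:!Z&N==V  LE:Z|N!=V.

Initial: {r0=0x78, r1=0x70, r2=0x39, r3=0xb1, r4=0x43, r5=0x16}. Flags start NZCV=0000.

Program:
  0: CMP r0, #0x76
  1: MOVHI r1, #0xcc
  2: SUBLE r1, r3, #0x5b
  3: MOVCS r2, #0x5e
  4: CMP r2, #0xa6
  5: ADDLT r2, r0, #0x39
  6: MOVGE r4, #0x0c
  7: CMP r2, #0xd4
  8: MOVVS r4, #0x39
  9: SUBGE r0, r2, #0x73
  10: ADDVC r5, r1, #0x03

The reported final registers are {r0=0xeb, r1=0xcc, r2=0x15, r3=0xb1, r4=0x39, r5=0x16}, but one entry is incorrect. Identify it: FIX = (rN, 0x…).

FIX = (r2, 0x5e)

0: ✓ CMP  NZCV=0010
1: ✓ MOVHI  r1←0xcc
2: · SUBLE
3: ✓ MOVCS  r2←0x5e
4: ✓ CMP  NZCV=1001
5: · ADDLT
6: ✓ MOVGE  r4←0x0c
7: ✓ CMP  NZCV=1001
8: ✓ MOVVS  r4←0x39
9: ✓ SUBGE  r0←0xeb
10: · ADDVC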